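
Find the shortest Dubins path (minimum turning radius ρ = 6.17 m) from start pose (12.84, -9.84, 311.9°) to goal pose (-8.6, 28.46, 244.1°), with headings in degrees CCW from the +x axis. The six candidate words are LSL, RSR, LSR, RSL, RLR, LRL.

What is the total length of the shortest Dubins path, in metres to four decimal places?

69.0265 m

Let ψ = atan2(Δy, Δx) = atan2(38.30, -21.44) = 119.2397° be the start→goal bearing.
Normalize: d = |goal − start| / ρ = 43.892637/6.17 = 7.113880, α = (θ_start − ψ) mod 360° = 192.6603° = 3.362556 rad, β = (θ_goal − ψ) mod 360° = 124.8603° = 2.179223 rad.
Common terms: sin α = -0.219170, cos α = -0.975687, sin β = 0.820548, cos β = -0.571577, cos(α−β) = 0.377841, d² = 50.607283. Work in radians in the unit-radius frame; every candidate has L = ρ·(t + p + q).
LSL: p² = 2 + d² − 2cos(α−β) + 2d(sin α − sin β) = 37.058741; p = √p² = 6.087589; φ = atan2(cos β − cos α, d + sin α − sin β) = 0.066431 rad; t = (φ − α) mod 2π = 2.987060 rad, q = (β − φ) mod 2π = 2.112792 rad → L = 6.17·(2.987060 + 6.087589 + 2.112792) = 6.17·11.187441 = 69.026512 m
RSR: p² = 2 + d² − 2cos(α−β) + 2d(sin β − sin α) = 66.644462; p = √p² = 8.163606; φ = atan2(cos α − cos β, d − sin α + sin β) = -0.049522 rad; t = (α − φ) mod 2π = 3.412078 rad, q = (φ − β) mod 2π = 4.054441 rad → L = 6.17·(3.412078 + 8.163606 + 4.054441) = 6.17·15.630124 = 96.437868 m
LSR: p² = d² − 2 + 2cos(α−β) + 2d(sin α + sin β) = 57.919230; p = √p² = 7.610468; φ = atan2(−cos α − cos β, d + sin α + sin β) − atan2(−2, p) = 0.454906 rad; t = (φ − α) mod 2π = 3.375535 rad, q = (φ − β) mod 2π = 4.558868 rad → L = 6.17·(3.375535 + 7.610468 + 4.558868) = 6.17·15.544871 = 95.911854 m
RSL: p² = d² − 2 + 2cos(α−β) − 2d(sin α + sin β) = 40.806699; p = √p² = 6.388012; φ = atan2(cos α + cos β, d − sin α − sin β) − atan2(2, p) = -0.536678 rad; t = (α − φ) mod 2π = 3.899234 rad, q = (β − φ) mod 2π = 2.715901 rad → L = 6.17·(3.899234 + 6.388012 + 2.715901) = 6.17·13.003148 = 80.229421 m
RLR: c = (6 − d² + 2cos(α−β) + 2d(sin α − sin β))/8 = -7.330558, |c| > 1 → infeasible
LRL: c = (6 − d² + 2cos(α−β) − 2d(sin α − sin β))/8 = -3.632343, |c| > 1 → infeasible
Shortest: LSL with L = 69.026512 m ≈ 69.0265 m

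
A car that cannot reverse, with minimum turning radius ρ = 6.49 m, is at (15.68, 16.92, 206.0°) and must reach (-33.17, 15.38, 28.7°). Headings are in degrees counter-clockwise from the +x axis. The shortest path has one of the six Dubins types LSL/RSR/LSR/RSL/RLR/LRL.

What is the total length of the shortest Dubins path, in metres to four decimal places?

Let ψ = atan2(Δy, Δx) = atan2(-1.54, -48.85) = -178.1943° be the start→goal bearing.
Normalize: d = |goal − start| / ρ = 48.874268/6.49 = 7.530704, α = (θ_start − ψ) mod 360° = 24.1943° = 0.422271 rad, β = (θ_goal − ψ) mod 360° = 206.8943° = 3.610988 rad.
Common terms: sin α = 0.409833, cos α = 0.912161, sin β = -0.452347, cos β = -0.891842, cos(α−β) = -0.998890, d² = 56.711501. Work in radians in the unit-radius frame; every candidate has L = ρ·(t + p + q).
LSL: p² = 2 + d² − 2cos(α−β) + 2d(sin α − sin β) = 73.694920; p = √p² = 8.584575; φ = atan2(cos β − cos α, d + sin α − sin β) = -0.211723 rad; t = (φ − α) mod 2π = 5.649191 rad, q = (β − φ) mod 2π = 3.822710 rad → L = 6.49·(5.649191 + 8.584575 + 3.822710) = 6.49·18.056476 = 117.186532 m
RSR: p² = 2 + d² − 2cos(α−β) + 2d(sin β − sin α) = 47.723641; p = √p² = 6.908230; φ = atan2(cos α − cos β, d − sin α + sin β) = 0.264201 rad; t = (α − φ) mod 2π = 0.158070 rad, q = (φ − β) mod 2π = 2.936399 rad → L = 6.49·(0.158070 + 6.908230 + 2.936399) = 6.49·10.002699 = 64.917515 m
LSR: p² = d² − 2 + 2cos(α−β) + 2d(sin α + sin β) = 52.073406; p = √p² = 7.216191; φ = atan2(−cos α − cos β, d + sin α + sin β) − atan2(−2, p) = 0.267655 rad; t = (φ − α) mod 2π = 6.128569 rad, q = (φ − β) mod 2π = 2.939853 rad → L = 6.49·(6.128569 + 7.216191 + 2.939853) = 6.49·16.284612 = 105.687133 m
RSL: p² = d² − 2 + 2cos(α−β) − 2d(sin α + sin β) = 53.354037; p = √p² = 7.304385; φ = atan2(cos α + cos β, d − sin α − sin β) − atan2(2, p) = -0.264575 rad; t = (α − φ) mod 2π = 0.686846 rad, q = (β − φ) mod 2π = 3.875562 rad → L = 6.49·(0.686846 + 7.304385 + 3.875562) = 6.49·11.866793 = 77.015487 m
RLR: c = (6 − d² + 2cos(α−β) + 2d(sin α − sin β))/8 = -4.965455, |c| > 1 → infeasible
LRL: c = (6 − d² + 2cos(α−β) − 2d(sin α − sin β))/8 = -8.211865, |c| > 1 → infeasible
Shortest: RSR with L = 64.917515 m ≈ 64.9175 m

64.9175 m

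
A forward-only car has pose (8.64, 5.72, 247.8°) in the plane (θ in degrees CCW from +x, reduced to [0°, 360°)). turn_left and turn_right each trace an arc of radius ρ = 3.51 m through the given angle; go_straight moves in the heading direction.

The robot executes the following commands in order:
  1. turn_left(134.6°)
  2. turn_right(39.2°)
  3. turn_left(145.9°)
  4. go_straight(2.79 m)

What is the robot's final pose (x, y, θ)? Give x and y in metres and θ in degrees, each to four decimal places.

(17.5583, 9.0027, 129.1000°)

set_pose: (x, y, θ) = (8.6400, 5.7200, 247.8000°), ρ = 3.51
turn_left(134.6°): centre at ρ to the left, rotate +134.6° → (13.2274, 1.1486, 382.4000° ≡ 22.4000°)
turn_right(39.2°): centre at ρ to the right, rotate −39.2° → (15.5794, 1.2637, -16.8000° ≡ 343.2000°)
turn_left(145.9°): centre at ρ to the left, rotate +145.9° → (19.3178, 6.8375, 489.1000° ≡ 129.1000°)
go_straight(2.79): x += 2.79·cos θ, y += 2.79·sin θ → (17.5583, 9.0027, 129.1000°)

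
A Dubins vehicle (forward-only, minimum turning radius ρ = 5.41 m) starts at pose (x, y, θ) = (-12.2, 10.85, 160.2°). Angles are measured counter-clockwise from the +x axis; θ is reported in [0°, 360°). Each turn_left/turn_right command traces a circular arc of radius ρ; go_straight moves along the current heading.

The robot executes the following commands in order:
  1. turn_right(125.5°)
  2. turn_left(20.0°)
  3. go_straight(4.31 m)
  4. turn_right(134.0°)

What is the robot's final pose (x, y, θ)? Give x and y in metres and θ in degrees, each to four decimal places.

set_pose: (x, y, θ) = (-12.2000, 10.8500, 160.2000°), ρ = 5.41
turn_right(125.5°): centre at ρ to the right, rotate −125.5° → (-13.4472, 20.3880, 34.7000°)
turn_left(20.0°): centre at ρ to the left, rotate +20.0° → (-12.1117, 21.7096, 54.7000°)
go_straight(4.31): x += 4.31·cos θ, y += 4.31·sin θ → (-9.6212, 25.2271, 54.7000°)
turn_right(134.0°): centre at ρ to the right, rotate −134.0° → (0.1101, 23.1054, -79.3000° ≡ 280.7000°)

(0.1101, 23.1054, 280.7000°)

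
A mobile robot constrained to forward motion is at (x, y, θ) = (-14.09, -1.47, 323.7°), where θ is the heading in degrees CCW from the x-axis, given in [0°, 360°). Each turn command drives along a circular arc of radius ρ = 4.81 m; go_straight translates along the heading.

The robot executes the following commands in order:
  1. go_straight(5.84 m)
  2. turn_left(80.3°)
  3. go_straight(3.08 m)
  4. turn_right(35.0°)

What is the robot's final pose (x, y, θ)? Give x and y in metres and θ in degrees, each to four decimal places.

(1.6099, -1.0806, 9.0000°)

set_pose: (x, y, θ) = (-14.0900, -1.4700, 323.7000°), ρ = 4.81
go_straight(5.84): x += 5.84·cos θ, y += 5.84·sin θ → (-9.3834, -4.9274, 323.7000°)
turn_left(80.3°): centre at ρ to the left, rotate +80.3° → (-3.1945, -4.5109, 404.0000° ≡ 44.0000°)
go_straight(3.08): x += 3.08·cos θ, y += 3.08·sin θ → (-0.9789, -2.3713, 44.0000°)
turn_right(35.0°): centre at ρ to the right, rotate −35.0° → (1.6099, -1.0806, 9.0000°)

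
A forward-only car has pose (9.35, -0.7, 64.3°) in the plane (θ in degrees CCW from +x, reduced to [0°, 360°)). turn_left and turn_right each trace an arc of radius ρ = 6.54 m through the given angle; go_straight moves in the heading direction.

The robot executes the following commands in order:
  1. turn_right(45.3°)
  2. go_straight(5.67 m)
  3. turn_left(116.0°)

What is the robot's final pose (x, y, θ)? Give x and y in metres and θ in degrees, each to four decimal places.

(20.9702, 15.3017, 135.0000°)

set_pose: (x, y, θ) = (9.3500, -0.7000, 64.3000°), ρ = 6.54
turn_right(45.3°): centre at ρ to the right, rotate −45.3° → (13.1138, 2.6476, 19.0000°)
go_straight(5.67): x += 5.67·cos θ, y += 5.67·sin θ → (18.4749, 4.4935, 19.0000°)
turn_left(116.0°): centre at ρ to the left, rotate +116.0° → (20.9702, 15.3017, 135.0000°)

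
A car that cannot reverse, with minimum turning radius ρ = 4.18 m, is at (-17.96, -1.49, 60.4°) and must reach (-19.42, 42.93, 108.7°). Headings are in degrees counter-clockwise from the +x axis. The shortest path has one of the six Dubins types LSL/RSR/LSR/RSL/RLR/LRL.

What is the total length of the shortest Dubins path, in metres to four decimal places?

44.5777 m

Let ψ = atan2(Δy, Δx) = atan2(44.42, -1.46) = 91.8825° be the start→goal bearing.
Normalize: d = |goal − start| / ρ = 44.443987/4.18 = 10.632533, α = (θ_start − ψ) mod 360° = 328.5175° = 5.733712 rad, β = (θ_goal − ψ) mod 360° = 16.8175° = 0.293520 rad.
Common terms: sin α = -0.522238, cos α = 0.852799, sin β = 0.289324, cos β = 0.957231, cos(α−β) = 0.665230, d² = 113.050754. Work in radians in the unit-radius frame; every candidate has L = ρ·(t + p + q).
LSL: p² = 2 + d² − 2cos(α−β) + 2d(sin α − sin β) = 96.462369; p = √p² = 9.821526; φ = atan2(cos β − cos α, d + sin α − sin β) = 0.010633 rad; t = (φ − α) mod 2π = 0.560107 rad, q = (β − φ) mod 2π = 0.282887 rad → L = 4.18·(0.560107 + 9.821526 + 0.282887) = 4.18·10.664520 = 44.577693 m
RSR: p² = 2 + d² − 2cos(α−β) + 2d(sin β − sin α) = 130.978218; p = √p² = 11.444572; φ = atan2(cos α − cos β, d − sin α + sin β) = -0.009125 rad; t = (α − φ) mod 2π = 5.742837 rad, q = (φ − β) mod 2π = 5.980540 rad → L = 4.18·(5.742837 + 11.444572 + 5.980540) = 4.18·23.167948 = 96.842023 m
LSR: p² = d² − 2 + 2cos(α−β) + 2d(sin α + sin β) = 107.428268; p = √p² = 10.364761; φ = atan2(−cos α − cos β, d + sin α + sin β) − atan2(−2, p) = 0.018297 rad; t = (φ − α) mod 2π = 0.567771 rad, q = (φ − β) mod 2π = 6.007962 rad → L = 4.18·(0.567771 + 10.364761 + 6.007962) = 4.18·16.940494 = 70.811264 m
RSL: p² = d² − 2 + 2cos(α−β) − 2d(sin α + sin β) = 117.334162; p = √p² = 10.832089; φ = atan2(cos α + cos β, d − sin α − sin β) − atan2(2, p) = -0.017510 rad; t = (α − φ) mod 2π = 5.751222 rad, q = (β − φ) mod 2π = 0.311031 rad → L = 4.18·(5.751222 + 10.832089 + 0.311031) = 4.18·16.894342 = 70.618349 m
RLR: c = (6 − d² + 2cos(α−β) + 2d(sin α − sin β))/8 = -15.372277, |c| > 1 → infeasible
LRL: c = (6 − d² + 2cos(α−β) − 2d(sin α − sin β))/8 = -11.057796, |c| > 1 → infeasible
Shortest: LSL with L = 44.577693 m ≈ 44.5777 m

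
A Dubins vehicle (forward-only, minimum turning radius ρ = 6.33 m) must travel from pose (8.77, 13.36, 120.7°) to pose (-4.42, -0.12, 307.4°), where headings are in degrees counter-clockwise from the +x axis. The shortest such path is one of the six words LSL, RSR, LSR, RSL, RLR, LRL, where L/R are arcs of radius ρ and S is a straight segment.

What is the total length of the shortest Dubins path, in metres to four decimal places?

27.5832 m

Let ψ = atan2(Δy, Δx) = atan2(-13.48, -13.19) = -134.3770° be the start→goal bearing.
Normalize: d = |goal − start| / ρ = 18.859653/6.33 = 2.979408, α = (θ_start − ψ) mod 360° = 255.0770° = 4.451934 rad, β = (θ_goal − ψ) mod 360° = 81.7770° = 1.427278 rad.
Common terms: sin α = -0.966273, cos α = -0.257521, sin β = 0.989719, cos β = 0.143026, cos(α−β) = -0.993171, d² = 8.876872. Work in radians in the unit-radius frame; every candidate has L = ρ·(t + p + q).
LSL: p² = 2 + d² − 2cos(α−β) + 2d(sin α − sin β) = 1.207818; p = √p² = 1.099008; φ = atan2(cos β − cos α, d + sin α − sin β) = 0.373055 rad; t = (φ − α) mod 2π = 2.204307 rad, q = (β − φ) mod 2π = 1.054223 rad → L = 6.33·(2.204307 + 1.099008 + 1.054223) = 6.33·4.357538 = 27.583213 m
RSR: p² = 2 + d² − 2cos(α−β) + 2d(sin β − sin α) = 24.518608; p = √p² = 4.951627; φ = atan2(cos α − cos β, d − sin α + sin β) = -0.080980 rad; t = (α − φ) mod 2π = 4.532914 rad, q = (φ − β) mod 2π = 4.774927 rad → L = 6.33·(4.532914 + 4.951627 + 4.774927) = 6.33·14.259468 = 90.262431 m
LSR: p² = d² − 2 + 2cos(α−β) + 2d(sin α + sin β) = 5.030242; p = √p² = 2.242820; φ = atan2(−cos α − cos β, d + sin α + sin β) − atan2(−2, p) = 0.766340 rad; t = (φ − α) mod 2π = 2.597591 rad, q = (φ − β) mod 2π = 5.622247 rad → L = 6.33·(2.597591 + 2.242820 + 5.622247) = 6.33·10.462658 = 66.228628 m
RSL: p² = d² − 2 + 2cos(α−β) − 2d(sin α + sin β) = 4.750820; p = √p² = 2.179638; φ = atan2(cos α + cos β, d − sin α − sin β) − atan2(2, p) = -0.781159 rad; t = (α − φ) mod 2π = 5.233093 rad, q = (β − φ) mod 2π = 2.208438 rad → L = 6.33·(5.233093 + 2.179638 + 2.208438) = 6.33·9.621168 = 60.901995 m
RLR: c = (6 − d² + 2cos(α−β) + 2d(sin α − sin β))/8 = -2.064826, |c| > 1 → infeasible
LRL: c = (6 − d² + 2cos(α−β) − 2d(sin α − sin β))/8 = 0.849023; p = 2π − arccos c = 5.726522 rad; φ = atan2(cos β − cos α, d + sin α − sin β) = 0.373055 rad; t = (φ − α + p/2) mod 2π = 5.067567 rad, q = (β − α − t + p) mod 2π = 3.917484 rad → L = 6.33·(5.067567 + 5.726522 + 3.917484) = 6.33·14.711573 = 93.124259 m
Shortest: LSL with L = 27.583213 m ≈ 27.5832 m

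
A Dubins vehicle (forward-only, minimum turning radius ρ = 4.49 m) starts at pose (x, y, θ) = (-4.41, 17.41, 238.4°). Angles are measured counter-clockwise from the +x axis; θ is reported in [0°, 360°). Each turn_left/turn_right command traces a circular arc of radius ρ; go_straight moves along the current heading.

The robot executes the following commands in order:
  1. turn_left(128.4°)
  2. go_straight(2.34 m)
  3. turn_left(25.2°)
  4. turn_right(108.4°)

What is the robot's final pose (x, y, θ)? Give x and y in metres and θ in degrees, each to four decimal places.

set_pose: (x, y, θ) = (-4.4100, 17.4100, 238.4000°), ρ = 4.49
turn_left(128.4°): centre at ρ to the left, rotate +128.4° → (-0.0541, 10.5989, 366.8000° ≡ 6.8000°)
go_straight(2.34): x += 2.34·cos θ, y += 2.34·sin θ → (2.2694, 10.8760, 6.8000°)
turn_left(25.2°): centre at ρ to the left, rotate +25.2° → (4.1171, 11.5266, 32.0000°)
turn_right(108.4°): centre at ρ to the right, rotate −108.4° → (10.8606, 8.7747, -76.4000° ≡ 283.6000°)

(10.8606, 8.7747, 283.6000°)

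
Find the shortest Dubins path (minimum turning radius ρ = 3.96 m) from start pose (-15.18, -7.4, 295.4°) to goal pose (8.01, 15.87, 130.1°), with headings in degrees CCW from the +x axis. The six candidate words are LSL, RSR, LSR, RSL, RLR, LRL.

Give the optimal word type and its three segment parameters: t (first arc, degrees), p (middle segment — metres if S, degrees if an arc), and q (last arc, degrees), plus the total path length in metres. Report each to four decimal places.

LSL: t = 113.5156°, p = 25.2350 m, q = 81.1844°, L = 38.6917 m

Let ψ = atan2(Δy, Δx) = atan2(23.27, 23.19) = 45.0987° be the start→goal bearing.
Normalize: d = |goal − start| / ρ = 32.852230/3.96 = 8.296018, α = (θ_start − ψ) mod 360° = 250.3013° = 4.368583 rad, β = (θ_goal − ψ) mod 360° = 85.0013° = 1.483553 rad.
Common terms: sin α = -0.941478, cos α = -0.337073, sin β = 0.996197, cos β = 0.087132, cos(α−β) = -0.967268, d² = 68.823908. Work in radians in the unit-radius frame; every candidate has L = ρ·(t + p + q).
LSL: p² = 2 + d² − 2cos(α−β) + 2d(sin α − sin β) = 40.608469; p = √p² = 6.372477; φ = atan2(cos β − cos α, d + sin α − sin β) = 0.066618 rad; t = (φ − α) mod 2π = 1.981220 rad, q = (β − φ) mod 2π = 1.416936 rad → L = 3.96·(1.981220 + 6.372477 + 1.416936) = 3.96·9.770634 = 38.691709 m
RSR: p² = 2 + d² − 2cos(α−β) + 2d(sin β − sin α) = 104.908419; p = √p² = 10.242481; φ = atan2(cos α − cos β, d − sin α + sin β) = -0.041428 rad; t = (α − φ) mod 2π = 4.410011 rad, q = (φ − β) mod 2π = 4.758204 rad → L = 3.96·(4.410011 + 10.242481 + 4.758204) = 3.96·19.410696 = 76.866355 m
LSR: p² = d² − 2 + 2cos(α−β) + 2d(sin α + sin β) = 65.797261; p = √p² = 8.111551; φ = atan2(−cos α − cos β, d + sin α + sin β) − atan2(−2, p) = 0.271662 rad; t = (φ − α) mod 2π = 2.186264 rad, q = (φ − β) mod 2π = 5.071294 rad → L = 3.96·(2.186264 + 8.111551 + 5.071294) = 3.96·15.369109 = 60.861673 m
RSL: p² = d² − 2 + 2cos(α−β) − 2d(sin α + sin β) = 63.981485; p = √p² = 7.998843; φ = atan2(cos α + cos β, d − sin α − sin β) − atan2(2, p) = -0.275331 rad; t = (α − φ) mod 2π = 4.643914 rad, q = (β − φ) mod 2π = 1.758885 rad → L = 3.96·(4.643914 + 7.998843 + 1.758885) = 3.96·14.401641 = 57.030499 m
RLR: c = (6 − d² + 2cos(α−β) + 2d(sin α − sin β))/8 = -12.113552, |c| > 1 → infeasible
LRL: c = (6 − d² + 2cos(α−β) − 2d(sin α − sin β))/8 = -4.076059, |c| > 1 → infeasible
Shortest: LSL with L = 38.691709 m ≈ 38.6917 m
Convert LSL to answer units (arcs ×180/π): t = 1.981220·180/π = 113.5156°, p = ρ·p = 3.96·6.372477 = 25.2350 m, q = 1.416936·180/π = 81.1844°, L = 38.6917 m.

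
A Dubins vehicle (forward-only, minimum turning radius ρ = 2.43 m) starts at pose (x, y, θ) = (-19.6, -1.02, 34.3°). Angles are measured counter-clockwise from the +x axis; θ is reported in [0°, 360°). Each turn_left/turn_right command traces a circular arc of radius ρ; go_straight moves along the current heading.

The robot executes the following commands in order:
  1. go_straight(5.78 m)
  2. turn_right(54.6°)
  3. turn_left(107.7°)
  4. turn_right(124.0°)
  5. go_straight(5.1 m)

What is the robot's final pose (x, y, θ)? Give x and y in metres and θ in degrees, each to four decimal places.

(-1.3715, 3.4775, 323.4000°)

set_pose: (x, y, θ) = (-19.6000, -1.0200, 34.3000°), ρ = 2.43
go_straight(5.78): x += 5.78·cos θ, y += 5.78·sin θ → (-14.8252, 2.2372, 34.3000°)
turn_right(54.6°): centre at ρ to the right, rotate −54.6° → (-12.6127, 2.5088, -20.3000° ≡ 339.7000°)
turn_left(107.7°): centre at ρ to the left, rotate +107.7° → (-9.3422, 4.6777, 447.4000° ≡ 87.4000°)
turn_right(124.0°): centre at ρ to the right, rotate −124.0° → (-5.4659, 6.5183, -36.6000° ≡ 323.4000°)
go_straight(5.1): x += 5.1·cos θ, y += 5.1·sin θ → (-1.3715, 3.4775, 323.4000°)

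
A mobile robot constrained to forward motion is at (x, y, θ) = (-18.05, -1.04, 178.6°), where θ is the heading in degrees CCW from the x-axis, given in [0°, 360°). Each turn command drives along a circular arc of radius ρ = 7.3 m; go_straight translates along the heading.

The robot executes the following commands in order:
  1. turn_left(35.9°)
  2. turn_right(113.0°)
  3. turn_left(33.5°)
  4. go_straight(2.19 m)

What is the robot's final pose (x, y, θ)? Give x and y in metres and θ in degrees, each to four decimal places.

(-37.1915, 7.4941, 135.0000°)

set_pose: (x, y, θ) = (-18.0500, -1.0400, 178.6000°), ρ = 7.3
turn_left(35.9°): centre at ρ to the left, rotate +35.9° → (-22.3631, -2.3217, 214.5000°)
turn_right(113.0°): centre at ρ to the right, rotate −113.0° → (-33.6513, 2.2390, 101.5000°)
turn_left(33.5°): centre at ρ to the left, rotate +33.5° → (-35.6429, 5.9455, 135.0000°)
go_straight(2.19): x += 2.19·cos θ, y += 2.19·sin θ → (-37.1915, 7.4941, 135.0000°)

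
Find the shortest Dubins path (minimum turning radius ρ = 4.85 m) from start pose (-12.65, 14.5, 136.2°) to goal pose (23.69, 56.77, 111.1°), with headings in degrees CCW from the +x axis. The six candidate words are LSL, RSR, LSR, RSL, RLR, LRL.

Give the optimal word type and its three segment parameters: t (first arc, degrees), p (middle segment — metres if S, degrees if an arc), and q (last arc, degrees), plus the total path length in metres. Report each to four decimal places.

RSL: t = 95.7368°, p = 45.6785 m, q = 70.6368°, L = 59.7617 m

Let ψ = atan2(Δy, Δx) = atan2(42.27, 36.34) = 49.3140° be the start→goal bearing.
Normalize: d = |goal − start| / ρ = 55.743596/4.85 = 11.493525, α = (θ_start − ψ) mod 360° = 86.8860° = 1.516447 rad, β = (θ_goal − ψ) mod 360° = 61.7860° = 1.078370 rad.
Common terms: sin α = 0.998523, cos α = 0.054322, sin β = 0.881188, cos β = 0.472766, cos(α−β) = 0.905569, d² = 132.101116. Work in radians in the unit-radius frame; every candidate has L = ρ·(t + p + q).
LSL: p² = 2 + d² − 2cos(α−β) + 2d(sin α − sin β) = 134.987171; p = √p² = 11.618398; φ = atan2(cos β − cos α, d + sin α − sin β) = 0.036023 rad; t = (φ − α) mod 2π = 4.802761 rad, q = (β − φ) mod 2π = 1.042346 rad → L = 4.85·(4.802761 + 11.618398 + 1.042346) = 4.85·17.463506 = 84.698002 m
RSR: p² = 2 + d² − 2cos(α−β) + 2d(sin β − sin α) = 129.592786; p = √p² = 11.383883; φ = atan2(cos α − cos β, d − sin α + sin β) = -0.036766 rad; t = (α − φ) mod 2π = 1.553213 rad, q = (φ − β) mod 2π = 5.168050 rad → L = 4.85·(1.553213 + 11.383883 + 5.168050) = 4.85·18.105146 = 87.809957 m
LSR: p² = d² − 2 + 2cos(α−β) + 2d(sin α + sin β) = 175.121278; p = √p² = 13.233340; φ = atan2(−cos α − cos β, d + sin α + sin β) − atan2(−2, p) = 0.110605 rad; t = (φ − α) mod 2π = 4.877343 rad, q = (φ − β) mod 2π = 5.315421 rad → L = 4.85·(4.877343 + 13.233340 + 5.315421) = 4.85·23.426103 = 113.616602 m
RSL: p² = d² − 2 + 2cos(α−β) − 2d(sin α + sin β) = 88.703229; p = √p² = 9.418239; φ = atan2(cos α + cos β, d − sin α − sin β) − atan2(2, p) = -0.154474 rad; t = (α − φ) mod 2π = 1.670922 rad, q = (β − φ) mod 2π = 1.232844 rad → L = 4.85·(1.670922 + 9.418239 + 1.232844) = 4.85·12.322005 = 59.761722 m
RLR: c = (6 − d² + 2cos(α−β) + 2d(sin α − sin β))/8 = -15.199098, |c| > 1 → infeasible
LRL: c = (6 − d² + 2cos(α−β) − 2d(sin α − sin β))/8 = -15.873396, |c| > 1 → infeasible
Shortest: RSL with L = 59.761722 m ≈ 59.7617 m
Convert RSL to answer units (arcs ×180/π): t = 1.670922·180/π = 95.7368°, p = ρ·p = 4.85·9.418239 = 45.6785 m, q = 1.232844·180/π = 70.6368°, L = 59.7617 m.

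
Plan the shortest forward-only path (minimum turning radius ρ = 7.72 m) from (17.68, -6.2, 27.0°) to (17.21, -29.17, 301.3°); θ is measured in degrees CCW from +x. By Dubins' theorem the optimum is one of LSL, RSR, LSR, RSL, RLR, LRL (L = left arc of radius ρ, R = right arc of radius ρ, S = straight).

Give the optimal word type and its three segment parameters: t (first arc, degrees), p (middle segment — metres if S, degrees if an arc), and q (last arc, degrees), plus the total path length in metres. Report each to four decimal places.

LRL: t = 20.1958°, p = 233.5051°, q = 127.6093°, L = 51.3775 m

Let ψ = atan2(Δy, Δx) = atan2(-22.97, -0.47) = -91.1722° be the start→goal bearing.
Normalize: d = |goal − start| / ρ = 22.974808/7.72 = 2.976011, α = (θ_start − ψ) mod 360° = 118.1722° = 2.062494 rad, β = (θ_goal − ψ) mod 360° = 32.4722° = 0.566747 rad.
Common terms: sin α = 0.881533, cos α = -0.472123, sin β = 0.536890, cos β = 0.843652, cos(α−β) = 0.074979, d² = 8.856644. Work in radians in the unit-radius frame; every candidate has L = ρ·(t + p + q).
LSL: p² = 2 + d² − 2cos(α−β) + 2d(sin α − sin β) = 12.758006; p = √p² = 3.571835; φ = atan2(cos β − cos α, d + sin α − sin β) = 0.377261 rad; t = (φ − α) mod 2π = 4.597952 rad, q = (β − φ) mod 2π = 0.189486 rad → L = 7.72·(4.597952 + 3.571835 + 0.189486) = 7.72·8.359273 = 64.533590 m
RSR: p² = 2 + d² − 2cos(α−β) + 2d(sin β − sin α) = 8.655366; p = √p² = 2.942000; φ = atan2(cos α − cos β, d − sin α + sin β) = -0.463675 rad; t = (α − φ) mod 2π = 2.526169 rad, q = (φ − β) mod 2π = 5.252763 rad → L = 7.72·(2.526169 + 2.942000 + 5.252763) = 7.72·10.720933 = 82.765602 m
LSR: p² = d² − 2 + 2cos(α−β) + 2d(sin α + sin β) = 15.449087; p = √p² = 3.930533; φ = atan2(−cos α − cos β, d + sin α + sin β) − atan2(−2, p) = 0.386347 rad; t = (φ − α) mod 2π = 4.607039 rad, q = (φ − β) mod 2π = 6.102786 rad → L = 7.72·(4.607039 + 3.930533 + 6.102786) = 7.72·14.640357 = 113.023559 m
RSL: p² = d² − 2 + 2cos(α−β) − 2d(sin α + sin β) = -1.435884 < 0 → infeasible
RLR: c = (6 − d² + 2cos(α−β) + 2d(sin α − sin β))/8 = -0.081921; p = 2π − arccos c = 4.630376 rad; φ = atan2(cos α − cos β, d − sin α + sin β) = -0.463675 rad; t = (α − φ + p/2) mod 2π = 4.841357 rad, q = (α − β − t + p) mod 2π = 1.284766 rad → L = 7.72·(4.841357 + 4.630376 + 1.284766) = 7.72·10.756500 = 83.040178 m
LRL: c = (6 − d² + 2cos(α−β) − 2d(sin α − sin β))/8 = -0.594751; p = 2π − arccos c = 4.075433 rad; φ = atan2(cos β − cos α, d + sin α − sin β) = 0.377261 rad; t = (φ − α + p/2) mod 2π = 0.352483 rad, q = (β − α − t + p) mod 2π = 2.227203 rad → L = 7.72·(0.352483 + 4.075433 + 2.227203) = 7.72·6.655120 = 51.377523 m
Shortest: LRL with L = 51.377523 m ≈ 51.3775 m
Convert LRL to answer units (arcs ×180/π): t = 0.352483·180/π = 20.1958°, p = 4.075433·180/π = 233.5051°, q = 2.227203·180/π = 127.6093°, L = 51.3775 m.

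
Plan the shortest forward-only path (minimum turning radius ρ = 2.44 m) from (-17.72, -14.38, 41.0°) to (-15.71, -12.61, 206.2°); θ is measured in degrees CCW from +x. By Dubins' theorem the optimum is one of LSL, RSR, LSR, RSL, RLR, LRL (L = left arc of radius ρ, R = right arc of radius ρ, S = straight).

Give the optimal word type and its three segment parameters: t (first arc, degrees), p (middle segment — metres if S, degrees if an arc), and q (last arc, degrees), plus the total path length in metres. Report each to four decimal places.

Let ψ = atan2(Δy, Δx) = atan2(1.77, 2.01) = 41.3670° be the start→goal bearing.
Normalize: d = |goal − start| / ρ = 2.678246/2.44 = 1.097642, α = (θ_start − ψ) mod 360° = 359.6330° = 6.276779 rad, β = (θ_goal − ψ) mod 360° = 164.8330° = 2.876878 rad.
Common terms: sin α = -0.006406, cos α = 0.999979, sin β = 0.261634, cos β = -0.965167, cos(α−β) = -0.966823, d² = 1.204817. Work in radians in the unit-radius frame; every candidate has L = ρ·(t + p + q).
LSL: p² = 2 + d² − 2cos(α−β) + 2d(sin α − sin β) = 4.550040; p = √p² = 2.133082; φ = atan2(cos β − cos α, d + sin α − sin β) = -1.171336 rad; t = (φ − α) mod 2π = 5.118256 rad, q = (β − φ) mod 2π = 4.048213 rad → L = 2.44·(5.118256 + 2.133082 + 4.048213) = 2.44·11.299551 = 27.570905 m
RSR: p² = 2 + d² − 2cos(α−β) + 2d(sin β − sin α) = 5.726889; p = √p² = 2.393092; φ = atan2(cos α − cos β, d − sin α + sin β) = 0.963467 rad; t = (α − φ) mod 2π = 5.313313 rad, q = (φ − β) mod 2π = 4.369774 rad → L = 2.44·(5.313313 + 2.393092 + 4.369774) = 2.44·12.076179 = 29.465876 m
LSR: p² = d² − 2 + 2cos(α−β) + 2d(sin α + sin β) = -2.168532 < 0 → infeasible
RSL: p² = d² − 2 + 2cos(α−β) − 2d(sin α + sin β) = -3.289127 < 0 → infeasible
RLR: c = (6 − d² + 2cos(α−β) + 2d(sin α − sin β))/8 = 0.284139; p = 2π − arccos c = 5.000497 rad; φ = atan2(cos α − cos β, d − sin α + sin β) = 0.963467 rad; t = (α − φ + p/2) mod 2π = 1.530376 rad, q = (α − β − t + p) mod 2π = 0.586837 rad → L = 2.44·(1.530376 + 5.000497 + 0.586837) = 2.44·7.117710 = 17.367214 m
LRL: c = (6 − d² + 2cos(α−β) − 2d(sin α − sin β))/8 = 0.431245; p = 2π − arccos c = 5.158261 rad; φ = atan2(cos β − cos α, d + sin α − sin β) = -1.171336 rad; t = (φ − α + p/2) mod 2π = 1.414201 rad, q = (β − α − t + p) mod 2π = 0.344159 rad → L = 2.44·(1.414201 + 5.158261 + 0.344159) = 2.44·6.916621 = 16.876556 m
Shortest: LRL with L = 16.876556 m ≈ 16.8766 m
Convert LRL to answer units (arcs ×180/π): t = 1.414201·180/π = 81.0278°, p = 5.158261·180/π = 295.5466°, q = 0.344159·180/π = 19.7188°, L = 16.8766 m.

LRL: t = 81.0278°, p = 295.5466°, q = 19.7188°, L = 16.8766 m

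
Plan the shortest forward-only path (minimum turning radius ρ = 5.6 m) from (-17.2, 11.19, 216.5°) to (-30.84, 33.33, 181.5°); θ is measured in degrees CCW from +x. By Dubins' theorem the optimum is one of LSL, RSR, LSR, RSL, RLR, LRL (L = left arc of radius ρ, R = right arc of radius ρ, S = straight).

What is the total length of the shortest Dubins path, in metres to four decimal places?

Let ψ = atan2(Δy, Δx) = atan2(22.14, -13.64) = 121.6364° be the start→goal bearing.
Normalize: d = |goal − start| / ρ = 26.004407/5.6 = 4.643644, α = (θ_start − ψ) mod 360° = 94.8636° = 1.655683 rad, β = (θ_goal − ψ) mod 360° = 59.8636° = 1.044817 rad.
Common terms: sin α = 0.996399, cos α = -0.084784, sin β = 0.864833, cos β = 0.502060, cos(α−β) = 0.819152, d² = 21.563431. Work in radians in the unit-radius frame; every candidate has L = ρ·(t + p + q).
LSL: p² = 2 + d² − 2cos(α−β) + 2d(sin α − sin β) = 23.147022; p = √p² = 4.811135; φ = atan2(cos β − cos α, d + sin α − sin β) = 0.122281 rad; t = (φ − α) mod 2π = 4.749783 rad, q = (β − φ) mod 2π = 0.922537 rad → L = 5.6·(4.749783 + 4.811135 + 0.922537) = 5.6·10.483455 = 58.707350 m
RSR: p² = 2 + d² − 2cos(α−β) + 2d(sin β − sin α) = 20.703232; p = √p² = 4.550080; φ = atan2(cos α − cos β, d − sin α + sin β) = -0.129335 rad; t = (α − φ) mod 2π = 1.785017 rad, q = (φ − β) mod 2π = 5.109033 rad → L = 5.6·(1.785017 + 4.550080 + 5.109033) = 5.6·11.444131 = 64.087133 m
LSR: p² = d² − 2 + 2cos(α−β) + 2d(sin α + sin β) = 38.487535; p = √p² = 6.203832; φ = atan2(−cos α − cos β, d + sin α + sin β) − atan2(−2, p) = 0.247801 rad; t = (φ − α) mod 2π = 4.875304 rad, q = (φ − β) mod 2π = 5.486169 rad → L = 5.6·(4.875304 + 6.203832 + 5.486169) = 5.6·16.565305 = 92.765710 m
RSL: p² = d² − 2 + 2cos(α−β) − 2d(sin α + sin β) = 3.915935; p = √p² = 1.978872; φ = atan2(cos α + cos β, d − sin α − sin β) − atan2(2, p) = -0.641849 rad; t = (α − φ) mod 2π = 2.297531 rad, q = (β − φ) mod 2π = 1.686666 rad → L = 5.6·(2.297531 + 1.978872 + 1.686666) = 5.6·5.963069 = 33.393188 m
RLR: c = (6 − d² + 2cos(α−β) + 2d(sin α − sin β))/8 = -1.587904, |c| > 1 → infeasible
LRL: c = (6 − d² + 2cos(α−β) − 2d(sin α − sin β))/8 = -1.893378, |c| > 1 → infeasible
Shortest: RSL with L = 33.393188 m ≈ 33.3932 m

33.3932 m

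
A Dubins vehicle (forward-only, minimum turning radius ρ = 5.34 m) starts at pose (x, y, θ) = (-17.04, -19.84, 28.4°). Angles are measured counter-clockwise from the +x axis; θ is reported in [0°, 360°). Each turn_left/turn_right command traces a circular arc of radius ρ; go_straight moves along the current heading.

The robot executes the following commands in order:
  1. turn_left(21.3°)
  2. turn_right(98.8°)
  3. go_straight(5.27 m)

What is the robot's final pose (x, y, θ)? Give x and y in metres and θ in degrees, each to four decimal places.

set_pose: (x, y, θ) = (-17.0400, -19.8400, 28.4000°), ρ = 5.34
turn_left(21.3°): centre at ρ to the left, rotate +21.3° → (-15.5072, -18.5965, 49.7000°)
turn_right(98.8°): centre at ρ to the right, rotate −98.8° → (-7.3983, -18.5541, -49.1000° ≡ 310.9000°)
go_straight(5.27): x += 5.27·cos θ, y += 5.27·sin θ → (-3.9478, -22.5374, 310.9000°)

(-3.9478, -22.5374, 310.9000°)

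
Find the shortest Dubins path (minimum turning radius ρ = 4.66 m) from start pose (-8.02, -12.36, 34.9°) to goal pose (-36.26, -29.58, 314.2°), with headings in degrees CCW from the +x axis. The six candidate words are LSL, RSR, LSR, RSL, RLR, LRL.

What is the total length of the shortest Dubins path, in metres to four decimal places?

51.1925 m

Let ψ = atan2(Δy, Δx) = atan2(-17.22, -28.24) = -148.6263° be the start→goal bearing.
Normalize: d = |goal − start| / ρ = 33.076064/4.66 = 7.097868, α = (θ_start − ψ) mod 360° = 183.5263° = 3.203138 rad, β = (θ_goal − ψ) mod 360° = 102.8263° = 1.794657 rad.
Common terms: sin α = -0.061506, cos α = -0.998107, sin β = 0.975048, cos β = -0.221996, cos(α−β) = 0.161604, d² = 50.379727. Work in radians in the unit-radius frame; every candidate has L = ρ·(t + p + q).
LSL: p² = 2 + d² − 2cos(α−β) + 2d(sin α − sin β) = 37.341874; p = √p² = 6.110800; φ = atan2(cos β − cos α, d + sin α − sin β) = 0.127350 rad; t = (φ − α) mod 2π = 3.207398 rad, q = (β − φ) mod 2π = 1.667307 rad → L = 4.66·(3.207398 + 6.110800 + 1.667307) = 4.66·10.985504 = 51.192451 m
RSR: p² = 2 + d² − 2cos(α−β) + 2d(sin β − sin α) = 66.771164; p = √p² = 8.171362; φ = atan2(cos α − cos β, d − sin α + sin β) = -0.095123 rad; t = (α − φ) mod 2π = 3.298261 rad, q = (φ − β) mod 2π = 4.393405 rad → L = 4.66·(3.298261 + 8.171362 + 4.393405) = 4.66·15.863028 = 73.921713 m
LSR: p² = d² − 2 + 2cos(α−β) + 2d(sin α + sin β) = 61.671327; p = √p² = 7.853109; φ = atan2(−cos α − cos β, d + sin α + sin β) − atan2(−2, p) = 0.400509 rad; t = (φ − α) mod 2π = 3.480557 rad, q = (φ − β) mod 2π = 4.889037 rad → L = 4.66·(3.480557 + 7.853109 + 4.889037) = 4.66·16.222704 = 75.597799 m
RSL: p² = d² − 2 + 2cos(α−β) − 2d(sin α + sin β) = 35.734542; p = √p² = 5.977838; φ = atan2(cos α + cos β, d − sin α − sin β) − atan2(2, p) = -0.517650 rad; t = (α − φ) mod 2π = 3.720788 rad, q = (β − φ) mod 2π = 2.312307 rad → L = 4.66·(3.720788 + 5.977838 + 2.312307) = 4.66·12.010933 = 55.970947 m
RLR: c = (6 − d² + 2cos(α−β) + 2d(sin α − sin β))/8 = -7.346396, |c| > 1 → infeasible
LRL: c = (6 − d² + 2cos(α−β) − 2d(sin α − sin β))/8 = -3.667734, |c| > 1 → infeasible
Shortest: LSL with L = 51.192451 m ≈ 51.1925 m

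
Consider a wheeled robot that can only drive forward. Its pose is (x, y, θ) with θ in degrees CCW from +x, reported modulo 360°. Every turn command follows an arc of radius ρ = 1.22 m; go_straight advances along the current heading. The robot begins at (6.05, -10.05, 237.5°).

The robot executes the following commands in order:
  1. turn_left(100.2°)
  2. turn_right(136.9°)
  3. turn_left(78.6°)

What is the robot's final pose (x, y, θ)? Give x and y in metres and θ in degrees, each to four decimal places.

(5.8159, -15.4432, 279.4000°)

set_pose: (x, y, θ) = (6.0500, -10.0500, 237.5000°), ρ = 1.22
turn_left(100.2°): centre at ρ to the left, rotate +100.2° → (6.6160, -11.8343, 337.7000°)
turn_right(136.9°): centre at ρ to the right, rotate −136.9° → (6.5863, -14.1035, 200.8000°)
turn_left(78.6°): centre at ρ to the left, rotate +78.6° → (5.8159, -15.4432, 279.4000°)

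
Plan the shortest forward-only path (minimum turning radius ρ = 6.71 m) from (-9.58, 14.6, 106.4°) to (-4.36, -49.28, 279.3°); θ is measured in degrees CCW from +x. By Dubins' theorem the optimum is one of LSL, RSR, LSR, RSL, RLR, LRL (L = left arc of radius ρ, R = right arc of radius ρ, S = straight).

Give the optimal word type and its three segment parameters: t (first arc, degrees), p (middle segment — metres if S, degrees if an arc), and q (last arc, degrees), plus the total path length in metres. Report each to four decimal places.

Let ψ = atan2(Δy, Δx) = atan2(-63.88, 5.22) = -85.3284° be the start→goal bearing.
Normalize: d = |goal − start| / ρ = 64.092923/6.71 = 9.551851, α = (θ_start − ψ) mod 360° = 191.7284° = 3.346292 rad, β = (θ_goal − ψ) mod 360° = 4.6284° = 0.080781 rad.
Common terms: sin α = -0.203273, cos α = -0.979122, sin β = 0.080693, cos β = 0.996739, cos(α−β) = -0.992332, d² = 91.237866. Work in radians in the unit-radius frame; every candidate has L = ρ·(t + p + q).
LSL: p² = 2 + d² − 2cos(α−β) + 2d(sin α − sin β) = 89.797725; p = √p² = 9.476166; φ = atan2(cos β − cos α, d + sin α − sin β) = 0.210050 rad; t = (φ − α) mod 2π = 3.146943 rad, q = (β − φ) mod 2π = 6.153917 rad → L = 6.71·(3.146943 + 9.476166 + 6.153917) = 6.71·18.777026 = 125.993843 m
RSR: p² = 2 + d² − 2cos(α−β) + 2d(sin β − sin α) = 100.647334; p = √p² = 10.032314; φ = atan2(cos α − cos β, d − sin α + sin β) = -0.198246 rad; t = (α − φ) mod 2π = 3.544538 rad, q = (φ − β) mod 2π = 6.004159 rad → L = 6.71·(3.544538 + 10.032314 + 6.004159) = 6.71·19.581011 = 131.388583 m
LSR: p² = d² − 2 + 2cos(α−β) + 2d(sin α + sin β) = 84.911477; p = √p² = 9.214742; φ = atan2(−cos α − cos β, d + sin α + sin β) − atan2(−2, p) = 0.211860 rad; t = (φ − α) mod 2π = 3.148753 rad, q = (φ − β) mod 2π = 0.131079 rad → L = 6.71·(3.148753 + 9.214742 + 0.131079) = 6.71·12.494575 = 83.838598 m
RSL: p² = d² − 2 + 2cos(α−β) − 2d(sin α + sin β) = 89.594927; p = √p² = 9.465460; φ = atan2(cos α + cos β, d − sin α − sin β) − atan2(2, p) = -0.206411 rad; t = (α − φ) mod 2π = 3.552703 rad, q = (β − φ) mod 2π = 0.287192 rad → L = 6.71·(3.552703 + 9.465460 + 0.287192) = 6.71·13.305354 = 89.278928 m
RLR: c = (6 − d² + 2cos(α−β) + 2d(sin α − sin β))/8 = -11.580917, |c| > 1 → infeasible
LRL: c = (6 − d² + 2cos(α−β) − 2d(sin α − sin β))/8 = -10.224716, |c| > 1 → infeasible
Shortest: LSR with L = 83.838598 m ≈ 83.8386 m
Convert LSR to answer units (arcs ×180/π): t = 3.148753·180/π = 180.4103°, p = ρ·p = 6.71·9.214742 = 61.8309 m, q = 0.131079·180/π = 7.5103°, L = 83.8386 m.

LSR: t = 180.4103°, p = 61.8309 m, q = 7.5103°, L = 83.8386 m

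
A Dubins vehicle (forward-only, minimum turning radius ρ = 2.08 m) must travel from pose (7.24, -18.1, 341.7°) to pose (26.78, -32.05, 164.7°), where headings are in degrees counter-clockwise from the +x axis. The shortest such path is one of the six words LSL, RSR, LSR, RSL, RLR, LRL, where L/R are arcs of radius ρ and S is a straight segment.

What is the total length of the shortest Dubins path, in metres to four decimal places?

Let ψ = atan2(Δy, Δx) = atan2(-13.95, 19.54) = -35.5238° be the start→goal bearing.
Normalize: d = |goal − start| / ρ = 24.008626/2.08 = 11.542608, α = (θ_start − ψ) mod 360° = 17.2238° = 0.300612 rad, β = (θ_goal − ψ) mod 360° = 200.2238° = 3.494565 rad.
Common terms: sin α = 0.296105, cos α = 0.955155, sin β = -0.345688, cos β = -0.938349, cos(α−β) = -0.998630, d² = 133.231809. Work in radians in the unit-radius frame; every candidate has L = ρ·(t + p + q).
LSL: p² = 2 + d² − 2cos(α−β) + 2d(sin α − sin β) = 152.045001; p = √p² = 12.330653; φ = atan2(cos β − cos α, d + sin α − sin β) = -0.154171 rad; t = (φ − α) mod 2π = 5.828402 rad, q = (β − φ) mod 2π = 3.648735 rad → L = 2.08·(5.828402 + 12.330653 + 3.648735) = 2.08·21.807791 = 45.360205 m
RSR: p² = 2 + d² − 2cos(α−β) + 2d(sin β − sin α) = 122.413136; p = √p² = 11.064047; φ = atan2(cos α − cos β, d − sin α + sin β) = 0.171987 rad; t = (α − φ) mod 2π = 0.128625 rad, q = (φ − β) mod 2π = 2.960608 rad → L = 2.08·(0.128625 + 11.064047 + 2.960608) = 2.08·14.153280 = 29.438822 m
LSR: p² = d² − 2 + 2cos(α−β) + 2d(sin α + sin β) = 128.089912; p = √p² = 11.317681; φ = atan2(−cos α − cos β, d + sin α + sin β) − atan2(−2, p) = 0.173447 rad; t = (φ − α) mod 2π = 6.156020 rad, q = (φ − β) mod 2π = 2.962067 rad → L = 2.08·(6.156020 + 11.317681 + 2.962067) = 2.08·20.435768 = 42.506398 m
RSL: p² = d² − 2 + 2cos(α−β) − 2d(sin α + sin β) = 130.379189; p = √p² = 11.418371; φ = atan2(cos α + cos β, d − sin α − sin β) − atan2(2, p) = -0.171948 rad; t = (α − φ) mod 2π = 0.472560 rad, q = (β − φ) mod 2π = 3.666512 rad → L = 2.08·(0.472560 + 11.418371 + 3.666512) = 2.08·15.557443 = 32.359481 m
RLR: c = (6 − d² + 2cos(α−β) + 2d(sin α − sin β))/8 = -14.301642, |c| > 1 → infeasible
LRL: c = (6 − d² + 2cos(α−β) − 2d(sin α − sin β))/8 = -18.005625, |c| > 1 → infeasible
Shortest: RSR with L = 29.438822 m ≈ 29.4388 m

29.4388 m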